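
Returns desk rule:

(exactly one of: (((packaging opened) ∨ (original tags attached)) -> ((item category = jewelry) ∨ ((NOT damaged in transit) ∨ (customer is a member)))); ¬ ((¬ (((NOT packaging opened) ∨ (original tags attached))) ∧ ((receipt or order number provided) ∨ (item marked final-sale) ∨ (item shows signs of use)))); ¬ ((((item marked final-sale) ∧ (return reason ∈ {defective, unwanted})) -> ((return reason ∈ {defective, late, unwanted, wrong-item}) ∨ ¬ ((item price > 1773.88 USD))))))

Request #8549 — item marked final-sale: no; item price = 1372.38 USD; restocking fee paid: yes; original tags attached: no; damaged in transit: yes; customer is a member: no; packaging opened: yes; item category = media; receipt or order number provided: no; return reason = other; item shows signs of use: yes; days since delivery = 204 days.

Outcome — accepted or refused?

Refused

Atomic conditions:
  packaging opened: yes → true
  original tags attached: no → false
  item category = jewelry: media == jewelry is false
  NOT damaged in transit: yes → false
  customer is a member: no → false
  NOT packaging opened: yes → false
  receipt or order number provided: no → false
  item marked final-sale: no → false
  item shows signs of use: yes → true
  return reason ∈ {defective, unwanted}: other is not in the set → false
  return reason ∈ {defective, late, unwanted, wrong-item}: other is not in the set → false
  item price > 1773.88 USD: 1372.38 > 1773.88 is false
Combine:
[1.1] true OR false = true
[1.2.2] false OR false = false
[1.2] false OR false = false
[1] true → false = false
[2.1.1.1] false OR false = false
[2.1.1] NOT false = true
[2.1.2] false OR false OR true = true
[2.1] true AND true = true
[2] NOT true = false
[3.1.1] false AND false = false
[3.1.2.2] NOT false = true
[3.1.2] false OR true = true
[3.1] false → true (antecedent false ⇒ implication holds) = true
[3] NOT true = false
[root] exactly-one(false, false, false) = false
Overall: false → refused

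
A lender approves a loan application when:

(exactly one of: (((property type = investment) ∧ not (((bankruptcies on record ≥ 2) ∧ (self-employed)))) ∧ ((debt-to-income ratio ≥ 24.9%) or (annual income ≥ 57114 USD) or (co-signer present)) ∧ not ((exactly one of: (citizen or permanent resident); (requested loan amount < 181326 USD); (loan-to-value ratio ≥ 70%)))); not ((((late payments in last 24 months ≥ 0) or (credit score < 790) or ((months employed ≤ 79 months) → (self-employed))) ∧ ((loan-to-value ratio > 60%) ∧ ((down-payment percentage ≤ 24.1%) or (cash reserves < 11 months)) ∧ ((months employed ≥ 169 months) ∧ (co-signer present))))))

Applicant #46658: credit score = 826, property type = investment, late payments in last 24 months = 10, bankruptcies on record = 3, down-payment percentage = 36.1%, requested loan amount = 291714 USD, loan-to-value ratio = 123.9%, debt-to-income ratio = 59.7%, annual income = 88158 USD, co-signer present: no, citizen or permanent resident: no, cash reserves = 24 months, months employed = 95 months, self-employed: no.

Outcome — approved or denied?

Approved

Atomic conditions:
  property type = investment: investment == investment is true
  bankruptcies on record ≥ 2: 3 ≥ 2 is true
  self-employed: no → false
  debt-to-income ratio ≥ 24.9%: 59.7 ≥ 24.9 is true
  annual income ≥ 57114 USD: 88158 ≥ 57114 is true
  co-signer present: no → false
  citizen or permanent resident: no → false
  requested loan amount < 181326 USD: 291714 < 181326 is false
  loan-to-value ratio ≥ 70%: 123.9 ≥ 70 is true
  late payments in last 24 months ≥ 0: 10 ≥ 0 is true
  credit score < 790: 826 < 790 is false
  months employed ≤ 79 months: 95 ≤ 79 is false
  loan-to-value ratio > 60%: 123.9 > 60 is true
  down-payment percentage ≤ 24.1%: 36.1 ≤ 24.1 is false
  cash reserves < 11 months: 24 < 11 is false
  months employed ≥ 169 months: 95 ≥ 169 is false
Combine:
[1.1.2.1] true AND false = false
[1.1.2] NOT false = true
[1.1] true AND true = true
[1.2] true OR true OR false = true
[1.3.1] exactly-one(false, false, true) = true
[1.3] NOT true = false
[1] true AND true AND false = false
[2.1.1.3] false → false (antecedent false ⇒ implication holds) = true
[2.1.1] true OR false OR true = true
[2.1.2.2] false OR false = false
[2.1.2.3] false AND false = false
[2.1.2] true AND false AND false = false
[2.1] true AND false = false
[2] NOT false = true
[root] exactly-one(false, true) = true
Overall: true → approved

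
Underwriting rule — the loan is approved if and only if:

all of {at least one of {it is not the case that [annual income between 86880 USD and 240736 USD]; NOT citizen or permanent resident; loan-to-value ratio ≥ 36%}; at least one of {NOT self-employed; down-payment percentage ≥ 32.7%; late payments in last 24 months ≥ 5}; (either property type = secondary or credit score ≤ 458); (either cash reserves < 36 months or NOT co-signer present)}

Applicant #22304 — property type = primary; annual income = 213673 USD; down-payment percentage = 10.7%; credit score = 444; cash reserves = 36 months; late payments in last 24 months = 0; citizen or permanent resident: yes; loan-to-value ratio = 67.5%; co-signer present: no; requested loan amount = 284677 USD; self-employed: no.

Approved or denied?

Approved

Atomic conditions:
  annual income between 86880 USD and 240736 USD: 213673 in [86880, 240736] is true
  NOT citizen or permanent resident: yes → false
  loan-to-value ratio ≥ 36%: 67.5 ≥ 36 is true
  NOT self-employed: no → true
  down-payment percentage ≥ 32.7%: 10.7 ≥ 32.7 is false
  late payments in last 24 months ≥ 5: 0 ≥ 5 is false
  property type = secondary: primary == secondary is false
  credit score ≤ 458: 444 ≤ 458 is true
  cash reserves < 36 months: 36 < 36 is false
  NOT co-signer present: no → true
Combine:
[1.1] NOT true = false
[1] false OR false OR true = true
[2] true OR false OR false = true
[3] false OR true = true
[4] false OR true = true
[root] true AND true AND true AND true = true
Overall: true → approved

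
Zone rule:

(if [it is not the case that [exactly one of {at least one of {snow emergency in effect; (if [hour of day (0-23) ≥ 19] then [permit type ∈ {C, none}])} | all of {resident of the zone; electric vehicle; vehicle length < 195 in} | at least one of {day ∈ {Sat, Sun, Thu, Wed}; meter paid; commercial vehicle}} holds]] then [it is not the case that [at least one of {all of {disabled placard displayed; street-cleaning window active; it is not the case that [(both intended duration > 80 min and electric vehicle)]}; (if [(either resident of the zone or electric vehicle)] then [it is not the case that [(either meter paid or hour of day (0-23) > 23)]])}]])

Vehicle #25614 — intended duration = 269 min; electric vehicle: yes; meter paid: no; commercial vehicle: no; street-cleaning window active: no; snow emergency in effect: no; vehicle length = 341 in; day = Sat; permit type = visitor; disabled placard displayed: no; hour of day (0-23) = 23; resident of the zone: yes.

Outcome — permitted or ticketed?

Permitted

Atomic conditions:
  snow emergency in effect: no → false
  hour of day (0-23) ≥ 19: 23 ≥ 19 is true
  permit type ∈ {C, none}: visitor is not in the set → false
  resident of the zone: yes → true
  electric vehicle: yes → true
  vehicle length < 195 in: 341 < 195 is false
  day ∈ {Sat, Sun, Thu, Wed}: Sat is in the set → true
  meter paid: no → false
  commercial vehicle: no → false
  disabled placard displayed: no → false
  street-cleaning window active: no → false
  intended duration > 80 min: 269 > 80 is true
  hour of day (0-23) > 23: 23 > 23 is false
Combine:
[1.1.1.2] true → false = false
[1.1.1] false OR false = false
[1.1.2] true AND true AND false = false
[1.1.3] true OR false OR false = true
[1.1] exactly-one(false, false, true) = true
[1] NOT true = false
[2.1.1.3.1] true AND true = true
[2.1.1.3] NOT true = false
[2.1.1] false AND false AND false = false
[2.1.2.1] true OR true = true
[2.1.2.2.1] false OR false = false
[2.1.2.2] NOT false = true
[2.1.2] true → true = true
[2.1] false OR true = true
[2] NOT true = false
[root] false → false (antecedent false ⇒ implication holds) = true
Overall: true → permitted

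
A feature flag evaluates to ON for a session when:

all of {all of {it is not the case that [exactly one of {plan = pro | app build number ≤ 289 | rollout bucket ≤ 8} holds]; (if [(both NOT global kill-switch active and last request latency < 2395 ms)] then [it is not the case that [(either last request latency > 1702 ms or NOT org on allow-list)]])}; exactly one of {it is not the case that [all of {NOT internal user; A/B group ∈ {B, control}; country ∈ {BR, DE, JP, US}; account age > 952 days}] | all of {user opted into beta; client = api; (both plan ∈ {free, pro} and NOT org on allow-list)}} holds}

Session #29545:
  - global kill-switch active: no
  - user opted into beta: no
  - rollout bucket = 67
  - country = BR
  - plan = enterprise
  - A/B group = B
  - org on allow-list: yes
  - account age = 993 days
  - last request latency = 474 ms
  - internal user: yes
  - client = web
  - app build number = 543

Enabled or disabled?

Atomic conditions:
  plan = pro: enterprise == pro is false
  app build number ≤ 289: 543 ≤ 289 is false
  rollout bucket ≤ 8: 67 ≤ 8 is false
  NOT global kill-switch active: no → true
  last request latency < 2395 ms: 474 < 2395 is true
  last request latency > 1702 ms: 474 > 1702 is false
  NOT org on allow-list: yes → false
  NOT internal user: yes → false
  A/B group ∈ {B, control}: B is in the set → true
  country ∈ {BR, DE, JP, US}: BR is in the set → true
  account age > 952 days: 993 > 952 is true
  user opted into beta: no → false
  client = api: web == api is false
  plan ∈ {free, pro}: enterprise is not in the set → false
Combine:
[1.1.1] exactly-one(false, false, false) = false
[1.1] NOT false = true
[1.2.1] true AND true = true
[1.2.2.1] false OR false = false
[1.2.2] NOT false = true
[1.2] true → true = true
[1] true AND true = true
[2.1.1] false AND true AND true AND true = false
[2.1] NOT false = true
[2.2.3] false AND false = false
[2.2] false AND false AND false = false
[2] exactly-one(true, false) = true
[root] true AND true = true
Overall: true → enabled

Enabled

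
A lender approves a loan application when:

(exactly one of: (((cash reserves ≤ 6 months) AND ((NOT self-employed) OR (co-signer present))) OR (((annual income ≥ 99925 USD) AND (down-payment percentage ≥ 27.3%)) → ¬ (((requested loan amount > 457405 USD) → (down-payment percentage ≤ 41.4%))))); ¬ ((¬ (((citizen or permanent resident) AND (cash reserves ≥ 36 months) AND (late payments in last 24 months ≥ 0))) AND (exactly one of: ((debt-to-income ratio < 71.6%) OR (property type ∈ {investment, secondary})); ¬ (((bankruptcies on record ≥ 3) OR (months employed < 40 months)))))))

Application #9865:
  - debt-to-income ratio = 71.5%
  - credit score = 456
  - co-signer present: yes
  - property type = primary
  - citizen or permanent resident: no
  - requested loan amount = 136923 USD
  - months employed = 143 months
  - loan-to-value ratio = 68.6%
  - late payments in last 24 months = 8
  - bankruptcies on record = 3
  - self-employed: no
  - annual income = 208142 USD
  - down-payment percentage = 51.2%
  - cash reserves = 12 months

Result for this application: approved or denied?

Denied

Atomic conditions:
  cash reserves ≤ 6 months: 12 ≤ 6 is false
  NOT self-employed: no → true
  co-signer present: yes → true
  annual income ≥ 99925 USD: 208142 ≥ 99925 is true
  down-payment percentage ≥ 27.3%: 51.2 ≥ 27.3 is true
  requested loan amount > 457405 USD: 136923 > 457405 is false
  down-payment percentage ≤ 41.4%: 51.2 ≤ 41.4 is false
  citizen or permanent resident: no → false
  cash reserves ≥ 36 months: 12 ≥ 36 is false
  late payments in last 24 months ≥ 0: 8 ≥ 0 is true
  debt-to-income ratio < 71.6%: 71.5 < 71.6 is true
  property type ∈ {investment, secondary}: primary is not in the set → false
  bankruptcies on record ≥ 3: 3 ≥ 3 is true
  months employed < 40 months: 143 < 40 is false
Combine:
[1.1.2] true OR true = true
[1.1] false AND true = false
[1.2.1] true AND true = true
[1.2.2.1] false → false (antecedent false ⇒ implication holds) = true
[1.2.2] NOT true = false
[1.2] true → false = false
[1] false OR false = false
[2.1.1.1] false AND false AND true = false
[2.1.1] NOT false = true
[2.1.2.1] true OR false = true
[2.1.2.2.1] true OR false = true
[2.1.2.2] NOT true = false
[2.1.2] exactly-one(true, false) = true
[2.1] true AND true = true
[2] NOT true = false
[root] exactly-one(false, false) = false
Overall: false → denied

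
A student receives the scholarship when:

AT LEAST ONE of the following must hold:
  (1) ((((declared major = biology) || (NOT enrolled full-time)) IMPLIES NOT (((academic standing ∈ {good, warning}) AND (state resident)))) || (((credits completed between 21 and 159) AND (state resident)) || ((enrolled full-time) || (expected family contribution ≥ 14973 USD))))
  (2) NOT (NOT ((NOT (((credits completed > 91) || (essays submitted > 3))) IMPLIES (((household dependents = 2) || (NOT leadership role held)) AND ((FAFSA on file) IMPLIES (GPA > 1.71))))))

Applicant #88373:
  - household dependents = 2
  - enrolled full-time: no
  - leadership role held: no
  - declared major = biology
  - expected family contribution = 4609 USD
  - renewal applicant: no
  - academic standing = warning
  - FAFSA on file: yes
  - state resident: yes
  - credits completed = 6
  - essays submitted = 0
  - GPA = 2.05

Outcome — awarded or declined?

Awarded

Atomic conditions:
  declared major = biology: biology == biology is true
  NOT enrolled full-time: no → true
  academic standing ∈ {good, warning}: warning is in the set → true
  state resident: yes → true
  credits completed between 21 and 159: 6 in [21, 159] is false
  enrolled full-time: no → false
  expected family contribution ≥ 14973 USD: 4609 ≥ 14973 is false
  credits completed > 91: 6 > 91 is false
  essays submitted > 3: 0 > 3 is false
  household dependents = 2: 2 == 2 is true
  NOT leadership role held: no → true
  FAFSA on file: yes → true
  GPA > 1.71: 2.05 > 1.71 is true
Combine:
[1.1.1] true OR true = true
[1.1.2.1] true AND true = true
[1.1.2] NOT true = false
[1.1] true → false = false
[1.2.1] false AND true = false
[1.2.2] false OR false = false
[1.2] false OR false = false
[1] false OR false = false
[2.1.1.1.1] false OR false = false
[2.1.1.1] NOT false = true
[2.1.1.2.1] true OR true = true
[2.1.1.2.2] true → true = true
[2.1.1.2] true AND true = true
[2.1.1] true → true = true
[2.1] NOT true = false
[2] NOT false = true
[root] false OR true = true
Overall: true → awarded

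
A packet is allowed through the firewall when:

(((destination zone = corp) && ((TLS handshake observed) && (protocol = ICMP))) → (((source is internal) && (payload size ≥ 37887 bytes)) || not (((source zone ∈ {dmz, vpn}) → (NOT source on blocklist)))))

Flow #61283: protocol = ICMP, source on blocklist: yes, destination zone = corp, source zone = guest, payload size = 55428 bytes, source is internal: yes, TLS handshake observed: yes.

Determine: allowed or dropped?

Atomic conditions:
  destination zone = corp: corp == corp is true
  TLS handshake observed: yes → true
  protocol = ICMP: ICMP == ICMP is true
  source is internal: yes → true
  payload size ≥ 37887 bytes: 55428 ≥ 37887 is true
  source zone ∈ {dmz, vpn}: guest is not in the set → false
  NOT source on blocklist: yes → false
Combine:
[1.2] true AND true = true
[1] true AND true = true
[2.1] true AND true = true
[2.2.1] false → false (antecedent false ⇒ implication holds) = true
[2.2] NOT true = false
[2] true OR false = true
[root] true → true = true
Overall: true → allowed

Allowed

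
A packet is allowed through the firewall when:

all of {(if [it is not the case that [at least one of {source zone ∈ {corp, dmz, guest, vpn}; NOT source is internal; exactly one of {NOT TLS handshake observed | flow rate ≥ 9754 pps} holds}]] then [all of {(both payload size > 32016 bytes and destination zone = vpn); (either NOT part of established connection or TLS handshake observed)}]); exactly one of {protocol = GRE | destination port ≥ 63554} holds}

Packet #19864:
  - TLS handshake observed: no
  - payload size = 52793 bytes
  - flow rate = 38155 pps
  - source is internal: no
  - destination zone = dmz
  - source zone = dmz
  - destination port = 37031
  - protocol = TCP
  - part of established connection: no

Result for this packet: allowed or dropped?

Dropped

Atomic conditions:
  source zone ∈ {corp, dmz, guest, vpn}: dmz is in the set → true
  NOT source is internal: no → true
  NOT TLS handshake observed: no → true
  flow rate ≥ 9754 pps: 38155 ≥ 9754 is true
  payload size > 32016 bytes: 52793 > 32016 is true
  destination zone = vpn: dmz == vpn is false
  NOT part of established connection: no → true
  TLS handshake observed: no → false
  protocol = GRE: TCP == GRE is false
  destination port ≥ 63554: 37031 ≥ 63554 is false
Combine:
[1.1.1.3] exactly-one(true, true) = false
[1.1.1] true OR true OR false = true
[1.1] NOT true = false
[1.2.1] true AND false = false
[1.2.2] true OR false = true
[1.2] false AND true = false
[1] false → false (antecedent false ⇒ implication holds) = true
[2] exactly-one(false, false) = false
[root] true AND false = false
Overall: false → dropped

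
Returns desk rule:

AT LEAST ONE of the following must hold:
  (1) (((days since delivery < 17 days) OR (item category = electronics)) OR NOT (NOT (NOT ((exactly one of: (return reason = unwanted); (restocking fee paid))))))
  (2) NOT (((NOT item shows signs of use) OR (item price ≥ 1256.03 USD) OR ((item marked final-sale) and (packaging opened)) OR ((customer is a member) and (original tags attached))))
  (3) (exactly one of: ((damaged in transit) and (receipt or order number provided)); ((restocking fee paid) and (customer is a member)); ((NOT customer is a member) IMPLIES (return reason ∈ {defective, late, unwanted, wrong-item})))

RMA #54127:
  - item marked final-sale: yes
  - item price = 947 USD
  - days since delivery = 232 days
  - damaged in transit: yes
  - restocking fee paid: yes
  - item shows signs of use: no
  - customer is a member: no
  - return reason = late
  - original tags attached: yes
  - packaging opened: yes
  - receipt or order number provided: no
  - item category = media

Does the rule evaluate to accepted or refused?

Atomic conditions:
  days since delivery < 17 days: 232 < 17 is false
  item category = electronics: media == electronics is false
  return reason = unwanted: late == unwanted is false
  restocking fee paid: yes → true
  NOT item shows signs of use: no → true
  item price ≥ 1256.03 USD: 947 ≥ 1256.03 is false
  item marked final-sale: yes → true
  packaging opened: yes → true
  customer is a member: no → false
  original tags attached: yes → true
  damaged in transit: yes → true
  receipt or order number provided: no → false
  NOT customer is a member: no → true
  return reason ∈ {defective, late, unwanted, wrong-item}: late is in the set → true
Combine:
[1.1] false OR false = false
[1.2.1.1.1] exactly-one(false, true) = true
[1.2.1.1] NOT true = false
[1.2.1] NOT false = true
[1.2] NOT true = false
[1] false OR false = false
[2.1.3] true AND true = true
[2.1.4] false AND true = false
[2.1] true OR false OR true OR false = true
[2] NOT true = false
[3.1] true AND false = false
[3.2] true AND false = false
[3.3] true → true = true
[3] exactly-one(false, false, true) = true
[root] false OR false OR true = true
Overall: true → accepted

Accepted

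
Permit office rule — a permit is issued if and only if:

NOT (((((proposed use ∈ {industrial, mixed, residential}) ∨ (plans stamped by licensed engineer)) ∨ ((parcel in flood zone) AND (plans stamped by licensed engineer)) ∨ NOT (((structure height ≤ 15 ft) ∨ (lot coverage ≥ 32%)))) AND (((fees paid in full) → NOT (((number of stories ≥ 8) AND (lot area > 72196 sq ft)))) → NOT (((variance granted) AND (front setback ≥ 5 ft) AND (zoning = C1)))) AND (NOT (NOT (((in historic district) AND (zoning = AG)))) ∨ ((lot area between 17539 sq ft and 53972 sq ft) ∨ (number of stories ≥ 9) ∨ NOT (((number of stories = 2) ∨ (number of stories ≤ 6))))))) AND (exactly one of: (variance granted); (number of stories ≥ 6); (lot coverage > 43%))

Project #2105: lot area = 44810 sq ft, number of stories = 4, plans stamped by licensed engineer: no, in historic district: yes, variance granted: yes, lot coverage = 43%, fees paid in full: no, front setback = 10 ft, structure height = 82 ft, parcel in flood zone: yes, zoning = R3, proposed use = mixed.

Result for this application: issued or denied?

Atomic conditions:
  proposed use ∈ {industrial, mixed, residential}: mixed is in the set → true
  plans stamped by licensed engineer: no → false
  parcel in flood zone: yes → true
  structure height ≤ 15 ft: 82 ≤ 15 is false
  lot coverage ≥ 32%: 43 ≥ 32 is true
  fees paid in full: no → false
  number of stories ≥ 8: 4 ≥ 8 is false
  lot area > 72196 sq ft: 44810 > 72196 is false
  variance granted: yes → true
  front setback ≥ 5 ft: 10 ≥ 5 is true
  zoning = C1: R3 == C1 is false
  in historic district: yes → true
  zoning = AG: R3 == AG is false
  lot area between 17539 sq ft and 53972 sq ft: 44810 in [17539, 53972] is true
  number of stories ≥ 9: 4 ≥ 9 is false
  number of stories = 2: 4 == 2 is false
  number of stories ≤ 6: 4 ≤ 6 is true
  number of stories ≥ 6: 4 ≥ 6 is false
  lot coverage > 43%: 43 > 43 is false
Combine:
[1.1.1.1] true OR false = true
[1.1.1.2] true AND false = false
[1.1.1.3.1] false OR true = true
[1.1.1.3] NOT true = false
[1.1.1] true OR false OR false = true
[1.1.2.1.2.1] false AND false = false
[1.1.2.1.2] NOT false = true
[1.1.2.1] false → true (antecedent false ⇒ implication holds) = true
[1.1.2.2.1] true AND true AND false = false
[1.1.2.2] NOT false = true
[1.1.2] true → true = true
[1.1.3.1.1.1] true AND false = false
[1.1.3.1.1] NOT false = true
[1.1.3.1] NOT true = false
[1.1.3.2.3.1] false OR true = true
[1.1.3.2.3] NOT true = false
[1.1.3.2] true OR false OR false = true
[1.1.3] false OR true = true
[1.1] true AND true AND true = true
[1] NOT true = false
[2] exactly-one(true, false, false) = true
[root] false AND true = false
Overall: false → denied

Denied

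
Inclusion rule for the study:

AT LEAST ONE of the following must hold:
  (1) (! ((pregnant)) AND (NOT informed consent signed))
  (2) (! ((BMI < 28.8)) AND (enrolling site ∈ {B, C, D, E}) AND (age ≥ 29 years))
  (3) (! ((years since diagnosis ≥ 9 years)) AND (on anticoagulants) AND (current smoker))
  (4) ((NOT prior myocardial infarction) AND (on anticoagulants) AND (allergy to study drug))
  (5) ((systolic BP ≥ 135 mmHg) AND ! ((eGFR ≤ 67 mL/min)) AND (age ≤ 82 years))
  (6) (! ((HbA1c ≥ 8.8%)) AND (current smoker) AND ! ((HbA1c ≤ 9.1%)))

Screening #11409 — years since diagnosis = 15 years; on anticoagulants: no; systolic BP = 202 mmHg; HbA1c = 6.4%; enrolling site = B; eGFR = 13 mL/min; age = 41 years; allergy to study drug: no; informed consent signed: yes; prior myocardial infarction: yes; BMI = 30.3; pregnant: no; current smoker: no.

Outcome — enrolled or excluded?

Atomic conditions:
  pregnant: no → false
  NOT informed consent signed: yes → false
  BMI < 28.8: 30.3 < 28.8 is false
  enrolling site ∈ {B, C, D, E}: B is in the set → true
  age ≥ 29 years: 41 ≥ 29 is true
  years since diagnosis ≥ 9 years: 15 ≥ 9 is true
  on anticoagulants: no → false
  current smoker: no → false
  NOT prior myocardial infarction: yes → false
  allergy to study drug: no → false
  systolic BP ≥ 135 mmHg: 202 ≥ 135 is true
  eGFR ≤ 67 mL/min: 13 ≤ 67 is true
  age ≤ 82 years: 41 ≤ 82 is true
  HbA1c ≥ 8.8%: 6.4 ≥ 8.8 is false
  HbA1c ≤ 9.1%: 6.4 ≤ 9.1 is true
Combine:
[1.1] NOT false = true
[1] true AND false = false
[2.1] NOT false = true
[2] true AND true AND true = true
[3.1] NOT true = false
[3] false AND false AND false = false
[4] false AND false AND false = false
[5.2] NOT true = false
[5] true AND false AND true = false
[6.1] NOT false = true
[6.3] NOT true = false
[6] true AND false AND false = false
[root] false OR true OR false OR false OR false OR false = true
Overall: true → enrolled

Enrolled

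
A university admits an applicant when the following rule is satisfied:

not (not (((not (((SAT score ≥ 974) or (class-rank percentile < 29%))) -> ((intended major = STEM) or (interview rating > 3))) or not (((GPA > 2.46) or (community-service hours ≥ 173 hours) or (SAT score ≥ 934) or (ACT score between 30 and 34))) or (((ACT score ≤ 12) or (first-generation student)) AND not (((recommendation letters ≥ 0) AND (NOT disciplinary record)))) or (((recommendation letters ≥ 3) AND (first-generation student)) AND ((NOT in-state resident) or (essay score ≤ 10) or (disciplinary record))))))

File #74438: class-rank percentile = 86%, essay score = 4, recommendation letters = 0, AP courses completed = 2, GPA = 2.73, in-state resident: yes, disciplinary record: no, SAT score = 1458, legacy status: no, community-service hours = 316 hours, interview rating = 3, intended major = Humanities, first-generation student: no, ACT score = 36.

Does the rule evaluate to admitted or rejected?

Admitted

Atomic conditions:
  SAT score ≥ 974: 1458 ≥ 974 is true
  class-rank percentile < 29%: 86 < 29 is false
  intended major = STEM: Humanities == STEM is false
  interview rating > 3: 3 > 3 is false
  GPA > 2.46: 2.73 > 2.46 is true
  community-service hours ≥ 173 hours: 316 ≥ 173 is true
  SAT score ≥ 934: 1458 ≥ 934 is true
  ACT score between 30 and 34: 36 in [30, 34] is false
  ACT score ≤ 12: 36 ≤ 12 is false
  first-generation student: no → false
  recommendation letters ≥ 0: 0 ≥ 0 is true
  NOT disciplinary record: no → true
  recommendation letters ≥ 3: 0 ≥ 3 is false
  NOT in-state resident: yes → false
  essay score ≤ 10: 4 ≤ 10 is true
  disciplinary record: no → false
Combine:
[1.1.1.1.1] true OR false = true
[1.1.1.1] NOT true = false
[1.1.1.2] false OR false = false
[1.1.1] false → false (antecedent false ⇒ implication holds) = true
[1.1.2.1] true OR true OR true OR false = true
[1.1.2] NOT true = false
[1.1.3.1] false OR false = false
[1.1.3.2.1] true AND true = true
[1.1.3.2] NOT true = false
[1.1.3] false AND false = false
[1.1.4.1] false AND false = false
[1.1.4.2] false OR true OR false = true
[1.1.4] false AND true = false
[1.1] true OR false OR false OR false = true
[1] NOT true = false
[root] NOT false = true
Overall: true → admitted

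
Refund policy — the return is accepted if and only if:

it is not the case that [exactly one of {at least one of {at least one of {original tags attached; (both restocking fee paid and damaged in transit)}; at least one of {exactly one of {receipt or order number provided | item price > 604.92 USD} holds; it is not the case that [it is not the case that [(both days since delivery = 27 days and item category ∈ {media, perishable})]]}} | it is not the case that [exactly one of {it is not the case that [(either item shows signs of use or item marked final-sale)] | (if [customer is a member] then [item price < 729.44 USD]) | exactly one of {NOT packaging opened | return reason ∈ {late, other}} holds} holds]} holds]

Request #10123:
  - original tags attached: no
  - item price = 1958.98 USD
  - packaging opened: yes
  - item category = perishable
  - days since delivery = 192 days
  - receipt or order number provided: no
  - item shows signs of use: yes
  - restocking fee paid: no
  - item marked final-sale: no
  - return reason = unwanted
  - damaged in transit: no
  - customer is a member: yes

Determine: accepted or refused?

Atomic conditions:
  original tags attached: no → false
  restocking fee paid: no → false
  damaged in transit: no → false
  receipt or order number provided: no → false
  item price > 604.92 USD: 1958.98 > 604.92 is true
  days since delivery = 27 days: 192 == 27 is false
  item category ∈ {media, perishable}: perishable is in the set → true
  item shows signs of use: yes → true
  item marked final-sale: no → false
  customer is a member: yes → true
  item price < 729.44 USD: 1958.98 < 729.44 is false
  NOT packaging opened: yes → false
  return reason ∈ {late, other}: unwanted is not in the set → false
Combine:
[1.1.1.2] false AND false = false
[1.1.1] false OR false = false
[1.1.2.1] exactly-one(false, true) = true
[1.1.2.2.1.1] false AND true = false
[1.1.2.2.1] NOT false = true
[1.1.2.2] NOT true = false
[1.1.2] true OR false = true
[1.1] false OR true = true
[1.2.1.1.1] true OR false = true
[1.2.1.1] NOT true = false
[1.2.1.2] true → false = false
[1.2.1.3] exactly-one(false, false) = false
[1.2.1] exactly-one(false, false, false) = false
[1.2] NOT false = true
[1] exactly-one(true, true) = false
[root] NOT false = true
Overall: true → accepted

Accepted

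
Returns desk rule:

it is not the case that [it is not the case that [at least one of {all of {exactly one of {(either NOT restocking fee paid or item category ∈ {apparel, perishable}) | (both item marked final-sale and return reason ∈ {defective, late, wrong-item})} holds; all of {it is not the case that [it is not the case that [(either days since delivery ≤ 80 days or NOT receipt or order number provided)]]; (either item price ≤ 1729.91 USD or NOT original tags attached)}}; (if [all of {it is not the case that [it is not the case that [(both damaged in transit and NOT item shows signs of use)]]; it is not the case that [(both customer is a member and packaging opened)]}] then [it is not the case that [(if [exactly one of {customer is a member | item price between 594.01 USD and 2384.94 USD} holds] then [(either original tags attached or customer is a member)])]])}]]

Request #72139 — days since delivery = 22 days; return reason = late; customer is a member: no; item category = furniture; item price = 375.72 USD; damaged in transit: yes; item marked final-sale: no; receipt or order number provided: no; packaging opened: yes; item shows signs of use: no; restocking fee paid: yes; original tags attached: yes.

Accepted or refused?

Atomic conditions:
  NOT restocking fee paid: yes → false
  item category ∈ {apparel, perishable}: furniture is not in the set → false
  item marked final-sale: no → false
  return reason ∈ {defective, late, wrong-item}: late is in the set → true
  days since delivery ≤ 80 days: 22 ≤ 80 is true
  NOT receipt or order number provided: no → true
  item price ≤ 1729.91 USD: 375.72 ≤ 1729.91 is true
  NOT original tags attached: yes → false
  damaged in transit: yes → true
  NOT item shows signs of use: no → true
  customer is a member: no → false
  packaging opened: yes → true
  item price between 594.01 USD and 2384.94 USD: 375.72 in [594.01, 2384.94] is false
  original tags attached: yes → true
Combine:
[1.1.1.1.1] false OR false = false
[1.1.1.1.2] false AND true = false
[1.1.1.1] exactly-one(false, false) = false
[1.1.1.2.1.1.1] true OR true = true
[1.1.1.2.1.1] NOT true = false
[1.1.1.2.1] NOT false = true
[1.1.1.2.2] true OR false = true
[1.1.1.2] true AND true = true
[1.1.1] false AND true = false
[1.1.2.1.1.1.1] true AND true = true
[1.1.2.1.1.1] NOT true = false
[1.1.2.1.1] NOT false = true
[1.1.2.1.2.1] false AND true = false
[1.1.2.1.2] NOT false = true
[1.1.2.1] true AND true = true
[1.1.2.2.1.1] exactly-one(false, false) = false
[1.1.2.2.1.2] true OR false = true
[1.1.2.2.1] false → true (antecedent false ⇒ implication holds) = true
[1.1.2.2] NOT true = false
[1.1.2] true → false = false
[1.1] false OR false = false
[1] NOT false = true
[root] NOT true = false
Overall: false → refused

Refused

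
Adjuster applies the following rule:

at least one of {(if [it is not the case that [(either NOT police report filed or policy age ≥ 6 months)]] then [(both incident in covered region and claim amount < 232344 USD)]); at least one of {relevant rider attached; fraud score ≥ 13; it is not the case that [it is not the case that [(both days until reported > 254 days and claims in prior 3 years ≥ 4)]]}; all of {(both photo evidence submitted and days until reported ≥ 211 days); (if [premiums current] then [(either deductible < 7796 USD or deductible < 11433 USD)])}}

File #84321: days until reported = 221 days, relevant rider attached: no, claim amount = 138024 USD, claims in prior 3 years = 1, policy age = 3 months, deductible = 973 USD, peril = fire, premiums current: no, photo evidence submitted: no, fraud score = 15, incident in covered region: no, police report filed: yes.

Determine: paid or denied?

Paid

Atomic conditions:
  NOT police report filed: yes → false
  policy age ≥ 6 months: 3 ≥ 6 is false
  incident in covered region: no → false
  claim amount < 232344 USD: 138024 < 232344 is true
  relevant rider attached: no → false
  fraud score ≥ 13: 15 ≥ 13 is true
  days until reported > 254 days: 221 > 254 is false
  claims in prior 3 years ≥ 4: 1 ≥ 4 is false
  photo evidence submitted: no → false
  days until reported ≥ 211 days: 221 ≥ 211 is true
  premiums current: no → false
  deductible < 7796 USD: 973 < 7796 is true
  deductible < 11433 USD: 973 < 11433 is true
Combine:
[1.1.1] false OR false = false
[1.1] NOT false = true
[1.2] false AND true = false
[1] true → false = false
[2.3.1.1] false AND false = false
[2.3.1] NOT false = true
[2.3] NOT true = false
[2] false OR true OR false = true
[3.1] false AND true = false
[3.2.2] true OR true = true
[3.2] false → true (antecedent false ⇒ implication holds) = true
[3] false AND true = false
[root] false OR true OR false = true
Overall: true → paid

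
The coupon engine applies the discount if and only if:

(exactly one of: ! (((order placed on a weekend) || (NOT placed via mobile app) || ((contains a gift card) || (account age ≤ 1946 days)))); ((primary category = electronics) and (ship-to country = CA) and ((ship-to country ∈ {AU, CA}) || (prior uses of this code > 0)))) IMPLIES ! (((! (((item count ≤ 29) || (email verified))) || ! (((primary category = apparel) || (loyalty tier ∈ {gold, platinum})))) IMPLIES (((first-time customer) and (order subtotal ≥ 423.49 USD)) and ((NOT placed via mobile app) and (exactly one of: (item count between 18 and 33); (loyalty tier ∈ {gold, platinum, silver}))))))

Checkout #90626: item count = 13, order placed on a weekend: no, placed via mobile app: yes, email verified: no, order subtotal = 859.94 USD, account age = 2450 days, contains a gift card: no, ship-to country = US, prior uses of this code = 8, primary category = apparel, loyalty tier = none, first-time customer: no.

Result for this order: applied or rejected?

Rejected

Atomic conditions:
  order placed on a weekend: no → false
  NOT placed via mobile app: yes → false
  contains a gift card: no → false
  account age ≤ 1946 days: 2450 ≤ 1946 is false
  primary category = electronics: apparel == electronics is false
  ship-to country = CA: US == CA is false
  ship-to country ∈ {AU, CA}: US is not in the set → false
  prior uses of this code > 0: 8 > 0 is true
  item count ≤ 29: 13 ≤ 29 is true
  email verified: no → false
  primary category = apparel: apparel == apparel is true
  loyalty tier ∈ {gold, platinum}: none is not in the set → false
  first-time customer: no → false
  order subtotal ≥ 423.49 USD: 859.94 ≥ 423.49 is true
  item count between 18 and 33: 13 in [18, 33] is false
  loyalty tier ∈ {gold, platinum, silver}: none is not in the set → false
Combine:
[1.1.1.3] false OR false = false
[1.1.1] false OR false OR false = false
[1.1] NOT false = true
[1.2.3] false OR true = true
[1.2] false AND false AND true = false
[1] exactly-one(true, false) = true
[2.1.1.1.1] true OR false = true
[2.1.1.1] NOT true = false
[2.1.1.2.1] true OR false = true
[2.1.1.2] NOT true = false
[2.1.1] false OR false = false
[2.1.2.1] false AND true = false
[2.1.2.2.2] exactly-one(false, false) = false
[2.1.2.2] false AND false = false
[2.1.2] false AND false = false
[2.1] false → false (antecedent false ⇒ implication holds) = true
[2] NOT true = false
[root] true → false = false
Overall: false → rejected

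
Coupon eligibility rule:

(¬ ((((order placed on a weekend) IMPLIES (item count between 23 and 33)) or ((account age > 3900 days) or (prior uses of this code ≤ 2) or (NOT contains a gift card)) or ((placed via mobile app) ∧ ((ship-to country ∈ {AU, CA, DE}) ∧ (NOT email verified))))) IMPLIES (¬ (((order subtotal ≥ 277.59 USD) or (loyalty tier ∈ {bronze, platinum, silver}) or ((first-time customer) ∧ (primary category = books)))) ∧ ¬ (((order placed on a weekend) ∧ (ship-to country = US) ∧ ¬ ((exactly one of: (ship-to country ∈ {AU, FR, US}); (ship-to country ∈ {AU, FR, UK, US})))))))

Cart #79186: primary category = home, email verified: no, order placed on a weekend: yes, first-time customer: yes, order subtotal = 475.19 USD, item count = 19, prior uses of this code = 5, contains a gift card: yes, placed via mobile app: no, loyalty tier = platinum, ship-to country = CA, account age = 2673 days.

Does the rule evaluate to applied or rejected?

Atomic conditions:
  order placed on a weekend: yes → true
  item count between 23 and 33: 19 in [23, 33] is false
  account age > 3900 days: 2673 > 3900 is false
  prior uses of this code ≤ 2: 5 ≤ 2 is false
  NOT contains a gift card: yes → false
  placed via mobile app: no → false
  ship-to country ∈ {AU, CA, DE}: CA is in the set → true
  NOT email verified: no → true
  order subtotal ≥ 277.59 USD: 475.19 ≥ 277.59 is true
  loyalty tier ∈ {bronze, platinum, silver}: platinum is in the set → true
  first-time customer: yes → true
  primary category = books: home == books is false
  ship-to country = US: CA == US is false
  ship-to country ∈ {AU, FR, US}: CA is not in the set → false
  ship-to country ∈ {AU, FR, UK, US}: CA is not in the set → false
Combine:
[1.1.1] true → false = false
[1.1.2] false OR false OR false = false
[1.1.3.2] true AND true = true
[1.1.3] false AND true = false
[1.1] false OR false OR false = false
[1] NOT false = true
[2.1.1.3] true AND false = false
[2.1.1] true OR true OR false = true
[2.1] NOT true = false
[2.2.1.3.1] exactly-one(false, false) = false
[2.2.1.3] NOT false = true
[2.2.1] true AND false AND true = false
[2.2] NOT false = true
[2] false AND true = false
[root] true → false = false
Overall: false → rejected

Rejected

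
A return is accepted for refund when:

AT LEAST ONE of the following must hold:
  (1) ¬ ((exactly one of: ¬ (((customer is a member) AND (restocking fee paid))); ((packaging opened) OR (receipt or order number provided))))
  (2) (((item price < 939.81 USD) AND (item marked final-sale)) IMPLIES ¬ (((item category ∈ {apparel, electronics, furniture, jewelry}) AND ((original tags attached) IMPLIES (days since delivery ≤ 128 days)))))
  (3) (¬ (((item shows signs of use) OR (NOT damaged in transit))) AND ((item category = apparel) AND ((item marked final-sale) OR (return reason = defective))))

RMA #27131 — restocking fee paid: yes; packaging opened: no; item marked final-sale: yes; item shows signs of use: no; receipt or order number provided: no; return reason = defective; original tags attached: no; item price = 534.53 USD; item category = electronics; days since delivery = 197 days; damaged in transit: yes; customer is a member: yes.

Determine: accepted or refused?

Atomic conditions:
  customer is a member: yes → true
  restocking fee paid: yes → true
  packaging opened: no → false
  receipt or order number provided: no → false
  item price < 939.81 USD: 534.53 < 939.81 is true
  item marked final-sale: yes → true
  item category ∈ {apparel, electronics, furniture, jewelry}: electronics is in the set → true
  original tags attached: no → false
  days since delivery ≤ 128 days: 197 ≤ 128 is false
  item shows signs of use: no → false
  NOT damaged in transit: yes → false
  item category = apparel: electronics == apparel is false
  return reason = defective: defective == defective is true
Combine:
[1.1.1.1] true AND true = true
[1.1.1] NOT true = false
[1.1.2] false OR false = false
[1.1] exactly-one(false, false) = false
[1] NOT false = true
[2.1] true AND true = true
[2.2.1.2] false → false (antecedent false ⇒ implication holds) = true
[2.2.1] true AND true = true
[2.2] NOT true = false
[2] true → false = false
[3.1.1] false OR false = false
[3.1] NOT false = true
[3.2.2] true OR true = true
[3.2] false AND true = false
[3] true AND false = false
[root] true OR false OR false = true
Overall: true → accepted

Accepted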